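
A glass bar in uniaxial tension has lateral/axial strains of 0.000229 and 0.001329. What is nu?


Poisson's ratio: nu = lateral strain / axial strain
  nu = 0.000229 / 0.001329 = 0.1723

0.1723


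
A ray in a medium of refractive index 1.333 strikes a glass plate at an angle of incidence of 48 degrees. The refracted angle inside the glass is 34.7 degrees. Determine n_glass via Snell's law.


Apply Snell's law: n1 * sin(theta1) = n2 * sin(theta2)
  n2 = n1 * sin(theta1) / sin(theta2)
  sin(48) = 0.743145
  sin(34.7) = 0.56928
  n2 = 1.333 * 0.743145 / 0.56928 = 1.7401

1.7401


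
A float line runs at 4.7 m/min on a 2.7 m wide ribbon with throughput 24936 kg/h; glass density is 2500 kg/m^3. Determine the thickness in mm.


Ribbon cross-section from mass balance:
  Volume rate = throughput / density = 24936 / 2500 = 9.9744 m^3/h
  thickness = volume rate / (speed * 60 * width), i.e.
  thickness = throughput / (60 * speed * width * density) * 1000
  thickness = 24936 / (60 * 4.7 * 2.7 * 2500) * 1000 = 13.1 mm

13.1 mm


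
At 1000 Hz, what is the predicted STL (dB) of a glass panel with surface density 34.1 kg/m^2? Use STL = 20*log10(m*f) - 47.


Mass law: STL = 20 * log10(m * f) - 47
  m * f = 34.1 * 1000 = 34100
  log10(34100) = 4.53275
  STL = 20 * 4.53275 - 47 = 90.655 - 47 = 43.7 dB

43.7 dB


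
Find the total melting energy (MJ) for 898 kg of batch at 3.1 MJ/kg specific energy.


Total energy = mass * specific energy
  E = 898 * 3.1 = 2783.8 MJ

2783.8 MJ


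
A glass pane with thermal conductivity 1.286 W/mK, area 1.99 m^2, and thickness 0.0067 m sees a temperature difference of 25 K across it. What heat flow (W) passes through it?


Fourier's law: Q = k * A * dT / t
  Q = 1.286 * 1.99 * 25 / 0.0067
  Q = 63.9785 / 0.0067 = 9549 W

9549 W


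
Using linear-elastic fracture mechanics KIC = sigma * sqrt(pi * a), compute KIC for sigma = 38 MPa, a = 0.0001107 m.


Fracture toughness: KIC = sigma * sqrt(pi * a)
  pi * a = pi * 0.0001107 = 0.000347774
  sqrt(pi * a) = 0.018649
  KIC = 38 * 0.018649 = 0.709 MPa*sqrt(m)

0.709 MPa*sqrt(m)


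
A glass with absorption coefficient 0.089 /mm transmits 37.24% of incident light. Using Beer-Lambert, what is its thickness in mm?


Rearrange T = exp(-alpha * thickness):
  thickness = -ln(T) / alpha
  T = 37.24/100 = 0.3724
  ln(T) = -0.98779
  -ln(T) = 0.98779
  thickness = 0.98779 / 0.089 = 11.1 mm

11.1 mm


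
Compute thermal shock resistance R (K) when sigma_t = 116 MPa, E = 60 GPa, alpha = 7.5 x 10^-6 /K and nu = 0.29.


Thermal shock resistance: R = sigma * (1 - nu) / (E * alpha)
  Numerator = 116 * (1 - 0.29) = 82.36
  Denominator = 60 * 1000 * (7.5 x 10^-6) = 0.45
  R = 82.36 / 0.45 = 183.0 K

183.0 K


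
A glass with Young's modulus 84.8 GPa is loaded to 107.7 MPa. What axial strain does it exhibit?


Rearrange E = sigma / epsilon:
  epsilon = sigma / E
  E (MPa) = 84.8 * 1000 = 84800
  epsilon = 107.7 / 84800 = 0.00127

0.00127


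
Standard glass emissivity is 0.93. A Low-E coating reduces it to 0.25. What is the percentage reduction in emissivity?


Percentage reduction = (1 - coated/uncoated) * 100
  Ratio = 0.25 / 0.93 = 0.2688
  Reduction = (1 - 0.2688) * 100 = 73.1%

73.1%


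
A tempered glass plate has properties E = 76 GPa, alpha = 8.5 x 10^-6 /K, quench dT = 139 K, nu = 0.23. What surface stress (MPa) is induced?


Tempering stress: sigma = E * alpha * dT / (1 - nu)
  E (MPa) = 76 * 1000 = 76000
  Numerator = 76000 * (8.5 x 10^-6) * 139 = 89.794
  Denominator = 1 - 0.23 = 0.77
  sigma = 89.794 / 0.77 = 116.6 MPa

116.6 MPa


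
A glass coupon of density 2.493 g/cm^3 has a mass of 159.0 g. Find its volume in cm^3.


Rearrange rho = m / V:
  V = m / rho
  V = 159.0 / 2.493 = 63.779 cm^3

63.779 cm^3


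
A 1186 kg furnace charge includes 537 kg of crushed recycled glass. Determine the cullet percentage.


Cullet ratio = (cullet mass / total batch mass) * 100
  Ratio = 537 / 1186 * 100 = 45.28%

45.28%


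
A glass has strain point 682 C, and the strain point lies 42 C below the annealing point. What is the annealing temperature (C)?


T_anneal = T_strain + gap:
  T_anneal = 682 + 42 = 724 C

724 C


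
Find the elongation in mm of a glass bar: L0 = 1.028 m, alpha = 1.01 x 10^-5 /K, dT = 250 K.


Thermal expansion formula: dL = alpha * L0 * dT
  dL = (1.01 x 10^-5) * 1.028 * 250 = 0.0025957 m
Convert to mm: 0.0025957 * 1000 = 2.5957 mm

2.5957 mm


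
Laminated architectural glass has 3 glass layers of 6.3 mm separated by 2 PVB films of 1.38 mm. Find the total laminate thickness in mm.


Total thickness = glass contribution + PVB contribution
  Glass: 3 * 6.3 = 18.9 mm
  PVB: 2 * 1.38 = 2.76 mm
  Total = 18.9 + 2.76 = 21.66 mm

21.66 mm


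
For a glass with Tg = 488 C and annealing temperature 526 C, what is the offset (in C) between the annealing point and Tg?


Offset = T_anneal - Tg:
  offset = 526 - 488 = 38 C

38 C


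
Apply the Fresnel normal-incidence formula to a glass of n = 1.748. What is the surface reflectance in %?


Fresnel reflectance at normal incidence:
  R = ((n - 1)/(n + 1))^2
  (n - 1)/(n + 1) = (1.748 - 1)/(1.748 + 1) = 0.272198
  R = 0.272198^2 = 0.0740918
  R(%) = 0.0740918 * 100 = 7.409%

7.409%


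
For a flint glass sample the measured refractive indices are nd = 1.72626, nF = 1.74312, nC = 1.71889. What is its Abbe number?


Abbe number formula: Vd = (nd - 1) / (nF - nC)
  nd - 1 = 1.72626 - 1 = 0.72626
  nF - nC = 1.74312 - 1.71889 = 0.02423
  Vd = 0.72626 / 0.02423 = 29.97

29.97


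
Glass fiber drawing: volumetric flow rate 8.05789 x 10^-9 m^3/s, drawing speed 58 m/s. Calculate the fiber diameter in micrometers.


Cross-sectional area from continuity:
  A = Q / v = 8.05789 x 10^-9 / 58 = 1.389291 x 10^-10 m^2
Diameter from circular cross-section:
  d = sqrt(4A / pi) * 10^6 (m -> um)
  d = sqrt(4 * 1.389291 x 10^-10 / pi) * 10^6 = 13.3 um

13.3 um


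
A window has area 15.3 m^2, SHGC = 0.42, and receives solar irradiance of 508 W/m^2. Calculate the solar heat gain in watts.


Solar heat gain: Q = Area * SHGC * Irradiance
  Q = 15.3 * 0.42 * 508 = 3264.4 W

3264.4 W


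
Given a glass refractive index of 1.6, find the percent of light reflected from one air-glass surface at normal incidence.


Fresnel reflectance at normal incidence:
  R = ((n - 1)/(n + 1))^2
  (n - 1)/(n + 1) = (1.6 - 1)/(1.6 + 1) = 0.230769
  R = 0.230769^2 = 0.0532543
  R(%) = 0.0532543 * 100 = 5.325%

5.325%


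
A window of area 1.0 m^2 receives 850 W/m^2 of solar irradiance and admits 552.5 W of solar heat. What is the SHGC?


Rearrange Q = Area * SHGC * Irradiance:
  SHGC = Q / (Area * Irradiance)
  SHGC = 552.5 / (1.0 * 850) = 0.65

0.65


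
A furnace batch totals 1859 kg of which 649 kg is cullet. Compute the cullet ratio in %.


Cullet ratio = (cullet mass / total batch mass) * 100
  Ratio = 649 / 1859 * 100 = 34.91%

34.91%


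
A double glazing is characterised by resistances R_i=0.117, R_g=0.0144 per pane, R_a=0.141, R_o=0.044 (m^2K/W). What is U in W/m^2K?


Total thermal resistance (series):
  R_total = R_in + R_glass + R_air + R_glass + R_out
  R_total = 0.117 + 0.0144 + 0.141 + 0.0144 + 0.044 = 0.3308 m^2K/W
U-value = 1 / R_total = 1 / 0.3308 = 3.023 W/m^2K

3.023 W/m^2K


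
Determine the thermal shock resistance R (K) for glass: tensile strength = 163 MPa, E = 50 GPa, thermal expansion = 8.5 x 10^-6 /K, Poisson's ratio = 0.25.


Thermal shock resistance: R = sigma * (1 - nu) / (E * alpha)
  Numerator = 163 * (1 - 0.25) = 122.25
  Denominator = 50 * 1000 * (8.5 x 10^-6) = 0.425
  R = 122.25 / 0.425 = 287.6 K

287.6 K


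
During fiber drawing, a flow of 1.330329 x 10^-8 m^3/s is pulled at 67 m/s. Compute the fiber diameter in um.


Cross-sectional area from continuity:
  A = Q / v = 1.330329 x 10^-8 / 67 = 1.985566 x 10^-10 m^2
Diameter from circular cross-section:
  d = sqrt(4A / pi) * 10^6 (m -> um)
  d = sqrt(4 * 1.985566 x 10^-10 / pi) * 10^6 = 15.9 um

15.9 um


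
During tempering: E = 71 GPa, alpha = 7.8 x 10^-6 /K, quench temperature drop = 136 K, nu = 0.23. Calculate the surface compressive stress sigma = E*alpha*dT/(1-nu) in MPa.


Tempering stress: sigma = E * alpha * dT / (1 - nu)
  E (MPa) = 71 * 1000 = 71000
  Numerator = 71000 * (7.8 x 10^-6) * 136 = 75.3168
  Denominator = 1 - 0.23 = 0.77
  sigma = 75.3168 / 0.77 = 97.8 MPa

97.8 MPa


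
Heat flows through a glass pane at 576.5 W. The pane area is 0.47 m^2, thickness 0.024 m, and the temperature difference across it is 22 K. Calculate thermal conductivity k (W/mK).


Fourier's law rearranged: k = Q * t / (A * dT)
  Numerator = 576.5 * 0.024 = 13.836
  Denominator = 0.47 * 22 = 10.34
  k = 13.836 / 10.34 = 1.338 W/mK

1.338 W/mK


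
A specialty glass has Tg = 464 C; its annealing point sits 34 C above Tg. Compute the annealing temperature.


The annealing temperature is Tg plus the offset:
  T_anneal = 464 + 34 = 498 C

498 C


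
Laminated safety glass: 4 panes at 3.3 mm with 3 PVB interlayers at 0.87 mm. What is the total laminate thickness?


Total thickness = glass contribution + PVB contribution
  Glass: 4 * 3.3 = 13.2 mm
  PVB: 3 * 0.87 = 2.61 mm
  Total = 13.2 + 2.61 = 15.81 mm

15.81 mm


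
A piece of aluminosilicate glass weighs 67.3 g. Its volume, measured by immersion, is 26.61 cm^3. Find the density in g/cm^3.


Use the definition of density:
  rho = mass / volume
  rho = 67.3 / 26.61 = 2.529 g/cm^3

2.529 g/cm^3


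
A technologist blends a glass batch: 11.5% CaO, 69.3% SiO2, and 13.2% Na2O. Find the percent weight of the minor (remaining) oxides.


Sum the three major oxides:
  SiO2 + Na2O + CaO = 69.3 + 13.2 + 11.5 = 94.0%
Subtract from 100%:
  Others = 100 - 94.0 = 6.0%

6.0%


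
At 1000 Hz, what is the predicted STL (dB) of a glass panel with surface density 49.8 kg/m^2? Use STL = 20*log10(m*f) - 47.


Mass law: STL = 20 * log10(m * f) - 47
  m * f = 49.8 * 1000 = 49800
  log10(49800) = 4.69723
  STL = 20 * 4.69723 - 47 = 93.9446 - 47 = 46.9 dB

46.9 dB


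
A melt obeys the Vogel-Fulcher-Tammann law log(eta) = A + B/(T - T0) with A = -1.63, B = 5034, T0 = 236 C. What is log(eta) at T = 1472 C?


VFT equation: log(eta) = A + B / (T - T0)
  T - T0 = 1472 - 236 = 1236
  B / (T - T0) = 5034 / 1236 = 4.073
  log(eta) = -1.63 + 4.073 = 2.443

2.443


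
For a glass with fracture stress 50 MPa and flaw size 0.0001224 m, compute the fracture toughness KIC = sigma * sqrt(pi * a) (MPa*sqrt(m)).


Fracture toughness: KIC = sigma * sqrt(pi * a)
  pi * a = pi * 0.0001224 = 0.000384531
  sqrt(pi * a) = 0.019609
  KIC = 50 * 0.019609 = 0.98 MPa*sqrt(m)

0.98 MPa*sqrt(m)


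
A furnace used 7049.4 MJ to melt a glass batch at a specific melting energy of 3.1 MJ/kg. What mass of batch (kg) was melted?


Rearrange E = m * s for m:
  m = E / s
  m = 7049.4 / 3.1 = 2274.0 kg

2274.0 kg


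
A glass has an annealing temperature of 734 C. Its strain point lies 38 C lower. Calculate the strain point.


Strain point = annealing point - difference:
  T_strain = 734 - 38 = 696 C

696 C


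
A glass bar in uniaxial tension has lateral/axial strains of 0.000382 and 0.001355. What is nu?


Poisson's ratio: nu = lateral strain / axial strain
  nu = 0.000382 / 0.001355 = 0.2819

0.2819


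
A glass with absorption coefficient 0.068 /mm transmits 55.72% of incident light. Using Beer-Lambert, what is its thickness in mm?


Rearrange T = exp(-alpha * thickness):
  thickness = -ln(T) / alpha
  T = 55.72/100 = 0.5572
  ln(T) = -0.58483
  -ln(T) = 0.58483
  thickness = 0.58483 / 0.068 = 8.6 mm

8.6 mm


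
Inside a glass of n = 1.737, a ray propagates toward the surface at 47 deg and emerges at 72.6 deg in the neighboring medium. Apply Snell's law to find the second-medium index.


Apply Snell's law: n1 * sin(theta1) = n2 * sin(theta2)
  n2 = n1 * sin(theta1) / sin(theta2)
  sin(47) = 0.731354
  sin(72.6) = 0.95424
  n2 = 1.737 * 0.731354 / 0.95424 = 1.3313

1.3313


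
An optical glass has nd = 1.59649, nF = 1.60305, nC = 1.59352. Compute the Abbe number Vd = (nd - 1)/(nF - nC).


Abbe number formula: Vd = (nd - 1) / (nF - nC)
  nd - 1 = 1.59649 - 1 = 0.59649
  nF - nC = 1.60305 - 1.59352 = 0.00953
  Vd = 0.59649 / 0.00953 = 62.59

62.59


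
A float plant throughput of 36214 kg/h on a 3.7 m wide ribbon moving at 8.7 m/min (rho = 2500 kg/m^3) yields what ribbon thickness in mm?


Ribbon cross-section from mass balance:
  Volume rate = throughput / density = 36214 / 2500 = 14.4856 m^3/h
  thickness = volume rate / (speed * 60 * width), i.e.
  thickness = throughput / (60 * speed * width * density) * 1000
  thickness = 36214 / (60 * 8.7 * 3.7 * 2500) * 1000 = 7.5 mm

7.5 mm


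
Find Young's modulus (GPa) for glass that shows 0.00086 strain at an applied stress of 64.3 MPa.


Young's modulus: E = stress / strain
  E = 64.3 MPa / 0.00086 = 74767.44 MPa
Convert to GPa: 74767.44 / 1000 = 74.77 GPa

74.77 GPa


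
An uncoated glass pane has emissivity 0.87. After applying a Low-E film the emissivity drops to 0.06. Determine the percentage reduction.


Percentage reduction = (1 - coated/uncoated) * 100
  Ratio = 0.06 / 0.87 = 0.069
  Reduction = (1 - 0.069) * 100 = 93.1%

93.1%


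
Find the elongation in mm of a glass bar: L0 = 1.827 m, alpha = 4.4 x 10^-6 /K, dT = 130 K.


Thermal expansion formula: dL = alpha * L0 * dT
  dL = (4.4 x 10^-6) * 1.827 * 130 = 0.00104504 m
Convert to mm: 0.00104504 * 1000 = 1.045 mm

1.045 mm


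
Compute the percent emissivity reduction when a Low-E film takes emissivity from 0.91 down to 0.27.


Percentage reduction = (1 - coated/uncoated) * 100
  Ratio = 0.27 / 0.91 = 0.2967
  Reduction = (1 - 0.2967) * 100 = 70.3%

70.3%


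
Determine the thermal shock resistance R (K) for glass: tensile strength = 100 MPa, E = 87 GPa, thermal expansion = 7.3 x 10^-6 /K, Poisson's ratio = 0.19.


Thermal shock resistance: R = sigma * (1 - nu) / (E * alpha)
  Numerator = 100 * (1 - 0.19) = 81.0
  Denominator = 87 * 1000 * (7.3 x 10^-6) = 0.6351
  R = 81.0 / 0.6351 = 127.5 K

127.5 K


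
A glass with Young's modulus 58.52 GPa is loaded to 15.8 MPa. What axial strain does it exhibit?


Rearrange E = sigma / epsilon:
  epsilon = sigma / E
  E (MPa) = 58.52 * 1000 = 58520
  epsilon = 15.8 / 58520 = 0.00027

0.00027


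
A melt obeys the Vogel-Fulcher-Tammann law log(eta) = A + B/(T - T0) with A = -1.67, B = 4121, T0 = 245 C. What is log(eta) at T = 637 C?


VFT equation: log(eta) = A + B / (T - T0)
  T - T0 = 637 - 245 = 392
  B / (T - T0) = 4121 / 392 = 10.513
  log(eta) = -1.67 + 10.513 = 8.843

8.843


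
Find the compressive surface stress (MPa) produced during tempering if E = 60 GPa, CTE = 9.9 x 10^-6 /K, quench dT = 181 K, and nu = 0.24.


Tempering stress: sigma = E * alpha * dT / (1 - nu)
  E (MPa) = 60 * 1000 = 60000
  Numerator = 60000 * (9.9 x 10^-6) * 181 = 107.514
  Denominator = 1 - 0.24 = 0.76
  sigma = 107.514 / 0.76 = 141.5 MPa

141.5 MPa


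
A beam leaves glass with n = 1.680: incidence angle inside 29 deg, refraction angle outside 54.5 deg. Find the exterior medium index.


Apply Snell's law: n1 * sin(theta1) = n2 * sin(theta2)
  n2 = n1 * sin(theta1) / sin(theta2)
  sin(29) = 0.48481
  sin(54.5) = 0.814116
  n2 = 1.680 * 0.48481 / 0.814116 = 1.0004

1.0004


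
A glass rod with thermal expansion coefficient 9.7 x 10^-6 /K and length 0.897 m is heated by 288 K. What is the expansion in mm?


Thermal expansion formula: dL = alpha * L0 * dT
  dL = (9.7 x 10^-6) * 0.897 * 288 = 0.00250586 m
Convert to mm: 0.00250586 * 1000 = 2.5059 mm

2.5059 mm


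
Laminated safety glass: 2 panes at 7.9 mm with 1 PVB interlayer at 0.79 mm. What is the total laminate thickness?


Total thickness = glass contribution + PVB contribution
  Glass: 2 * 7.9 = 15.8 mm
  PVB: 1 * 0.79 = 0.79 mm
  Total = 15.8 + 0.79 = 16.59 mm

16.59 mm


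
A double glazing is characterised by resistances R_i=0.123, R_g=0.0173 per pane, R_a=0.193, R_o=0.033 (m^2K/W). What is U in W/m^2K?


Total thermal resistance (series):
  R_total = R_in + R_glass + R_air + R_glass + R_out
  R_total = 0.123 + 0.0173 + 0.193 + 0.0173 + 0.033 = 0.3836 m^2K/W
U-value = 1 / R_total = 1 / 0.3836 = 2.607 W/m^2K

2.607 W/m^2K


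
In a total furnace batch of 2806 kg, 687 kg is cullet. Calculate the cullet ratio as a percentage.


Cullet ratio = (cullet mass / total batch mass) * 100
  Ratio = 687 / 2806 * 100 = 24.48%

24.48%


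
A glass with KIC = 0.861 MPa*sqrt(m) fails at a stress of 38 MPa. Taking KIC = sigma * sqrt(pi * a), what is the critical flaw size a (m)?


Rearrange KIC = sigma * sqrt(pi * a):
  sqrt(pi * a) = KIC / sigma
  sqrt(pi * a) = 0.861 / 38 = 0.022658
  a = (KIC / sigma)^2 / pi
  a = 0.022658^2 / pi = 0.0001634 m

0.0001634 m


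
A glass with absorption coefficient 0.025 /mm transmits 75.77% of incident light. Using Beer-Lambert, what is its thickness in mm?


Rearrange T = exp(-alpha * thickness):
  thickness = -ln(T) / alpha
  T = 75.77/100 = 0.7577
  ln(T) = -0.27747
  -ln(T) = 0.27747
  thickness = 0.27747 / 0.025 = 11.1 mm

11.1 mm


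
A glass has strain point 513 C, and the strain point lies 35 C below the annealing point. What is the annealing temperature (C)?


T_anneal = T_strain + gap:
  T_anneal = 513 + 35 = 548 C

548 C


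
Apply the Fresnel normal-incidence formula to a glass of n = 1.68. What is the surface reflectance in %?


Fresnel reflectance at normal incidence:
  R = ((n - 1)/(n + 1))^2
  (n - 1)/(n + 1) = (1.68 - 1)/(1.68 + 1) = 0.253731
  R = 0.253731^2 = 0.0643794
  R(%) = 0.0643794 * 100 = 6.438%

6.438%


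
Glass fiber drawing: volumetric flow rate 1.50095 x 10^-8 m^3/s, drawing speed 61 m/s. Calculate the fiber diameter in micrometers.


Cross-sectional area from continuity:
  A = Q / v = 1.50095 x 10^-8 / 61 = 2.460574 x 10^-10 m^2
Diameter from circular cross-section:
  d = sqrt(4A / pi) * 10^6 (m -> um)
  d = sqrt(4 * 2.460574 x 10^-10 / pi) * 10^6 = 17.7 um

17.7 um


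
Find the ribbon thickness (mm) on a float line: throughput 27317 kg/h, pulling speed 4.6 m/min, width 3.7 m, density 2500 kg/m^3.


Ribbon cross-section from mass balance:
  Volume rate = throughput / density = 27317 / 2500 = 10.9268 m^3/h
  thickness = volume rate / (speed * 60 * width), i.e.
  thickness = throughput / (60 * speed * width * density) * 1000
  thickness = 27317 / (60 * 4.6 * 3.7 * 2500) * 1000 = 10.7 mm

10.7 mm


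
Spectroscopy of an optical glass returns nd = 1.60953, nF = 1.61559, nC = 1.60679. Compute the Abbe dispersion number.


Abbe number formula: Vd = (nd - 1) / (nF - nC)
  nd - 1 = 1.60953 - 1 = 0.60953
  nF - nC = 1.61559 - 1.60679 = 0.0088
  Vd = 0.60953 / 0.0088 = 69.26

69.26


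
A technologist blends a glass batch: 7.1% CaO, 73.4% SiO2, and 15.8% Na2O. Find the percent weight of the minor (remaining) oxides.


Sum the three major oxides:
  SiO2 + Na2O + CaO = 73.4 + 15.8 + 7.1 = 96.3%
Subtract from 100%:
  Others = 100 - 96.3 = 3.7%

3.7%


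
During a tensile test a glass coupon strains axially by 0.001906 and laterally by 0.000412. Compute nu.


Poisson's ratio: nu = lateral strain / axial strain
  nu = 0.000412 / 0.001906 = 0.2162

0.2162


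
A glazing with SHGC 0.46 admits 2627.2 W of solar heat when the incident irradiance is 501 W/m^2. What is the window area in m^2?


Rearrange Q = Area * SHGC * Irradiance:
  Area = Q / (SHGC * Irradiance)
  Area = 2627.2 / (0.46 * 501) = 11.4 m^2

11.4 m^2


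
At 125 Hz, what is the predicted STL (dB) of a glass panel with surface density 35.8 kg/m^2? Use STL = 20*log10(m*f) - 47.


Mass law: STL = 20 * log10(m * f) - 47
  m * f = 35.8 * 125 = 4475
  log10(4475) = 3.65079
  STL = 20 * 3.65079 - 47 = 73.0158 - 47 = 26.0 dB

26.0 dB


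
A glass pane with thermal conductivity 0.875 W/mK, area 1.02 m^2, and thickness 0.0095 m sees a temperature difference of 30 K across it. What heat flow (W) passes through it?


Fourier's law: Q = k * A * dT / t
  Q = 0.875 * 1.02 * 30 / 0.0095
  Q = 26.775 / 0.0095 = 2818.4 W

2818.4 W


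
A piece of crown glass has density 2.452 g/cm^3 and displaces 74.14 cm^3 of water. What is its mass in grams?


Rearrange rho = m / V:
  m = rho * V
  m = 2.452 * 74.14 = 181.791 g

181.791 g


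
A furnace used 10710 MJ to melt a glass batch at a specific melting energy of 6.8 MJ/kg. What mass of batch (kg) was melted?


Rearrange E = m * s for m:
  m = E / s
  m = 10710 / 6.8 = 1575.0 kg

1575.0 kg


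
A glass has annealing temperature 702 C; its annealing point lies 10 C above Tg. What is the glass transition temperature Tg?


Rearrange T_anneal = Tg + offset for Tg:
  Tg = T_anneal - offset = 702 - 10 = 692 C

692 C


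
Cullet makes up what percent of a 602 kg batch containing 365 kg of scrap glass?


Cullet ratio = (cullet mass / total batch mass) * 100
  Ratio = 365 / 602 * 100 = 60.63%

60.63%


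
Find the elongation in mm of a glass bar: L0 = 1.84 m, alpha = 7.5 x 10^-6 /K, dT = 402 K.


Thermal expansion formula: dL = alpha * L0 * dT
  dL = (7.5 x 10^-6) * 1.84 * 402 = 0.0055476 m
Convert to mm: 0.0055476 * 1000 = 5.5476 mm

5.5476 mm


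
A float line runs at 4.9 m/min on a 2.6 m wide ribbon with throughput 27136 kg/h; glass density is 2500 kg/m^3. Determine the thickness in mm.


Ribbon cross-section from mass balance:
  Volume rate = throughput / density = 27136 / 2500 = 10.8544 m^3/h
  thickness = volume rate / (speed * 60 * width), i.e.
  thickness = throughput / (60 * speed * width * density) * 1000
  thickness = 27136 / (60 * 4.9 * 2.6 * 2500) * 1000 = 14.2 mm

14.2 mm


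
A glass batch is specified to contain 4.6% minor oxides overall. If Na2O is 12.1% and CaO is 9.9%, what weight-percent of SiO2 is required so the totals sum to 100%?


Known pieces sum to 100%:
  SiO2 = 100 - (others + Na2O + CaO)
  SiO2 = 100 - (4.6 + 12.1 + 9.9) = 73.4%

73.4%


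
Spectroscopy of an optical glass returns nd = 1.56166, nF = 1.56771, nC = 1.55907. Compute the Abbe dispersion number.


Abbe number formula: Vd = (nd - 1) / (nF - nC)
  nd - 1 = 1.56166 - 1 = 0.56166
  nF - nC = 1.56771 - 1.55907 = 0.00864
  Vd = 0.56166 / 0.00864 = 65.01

65.01


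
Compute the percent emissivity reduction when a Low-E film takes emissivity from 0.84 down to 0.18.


Percentage reduction = (1 - coated/uncoated) * 100
  Ratio = 0.18 / 0.84 = 0.2143
  Reduction = (1 - 0.2143) * 100 = 78.6%

78.6%


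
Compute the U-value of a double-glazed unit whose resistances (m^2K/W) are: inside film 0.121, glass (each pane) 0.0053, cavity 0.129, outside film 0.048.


Total thermal resistance (series):
  R_total = R_in + R_glass + R_air + R_glass + R_out
  R_total = 0.121 + 0.0053 + 0.129 + 0.0053 + 0.048 = 0.3086 m^2K/W
U-value = 1 / R_total = 1 / 0.3086 = 3.24 W/m^2K

3.24 W/m^2K


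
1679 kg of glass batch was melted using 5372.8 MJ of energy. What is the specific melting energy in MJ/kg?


Rearrange E = m * s for s:
  s = E / m
  s = 5372.8 / 1679 = 3.2 MJ/kg

3.2 MJ/kg


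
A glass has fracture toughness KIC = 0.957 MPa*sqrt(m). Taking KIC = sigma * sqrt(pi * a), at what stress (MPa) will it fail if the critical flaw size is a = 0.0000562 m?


Rearrange KIC = sigma * sqrt(pi * a):
  sigma = KIC / sqrt(pi * a)
  sqrt(pi * 0.0000562) = 0.013288
  sigma = 0.957 / 0.013288 = 72.02 MPa

72.02 MPa


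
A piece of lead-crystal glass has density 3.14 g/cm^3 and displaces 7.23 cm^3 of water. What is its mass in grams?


Rearrange rho = m / V:
  m = rho * V
  m = 3.14 * 7.23 = 22.702 g

22.702 g


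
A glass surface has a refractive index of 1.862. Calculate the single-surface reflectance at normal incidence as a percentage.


Fresnel reflectance at normal incidence:
  R = ((n - 1)/(n + 1))^2
  (n - 1)/(n + 1) = (1.862 - 1)/(1.862 + 1) = 0.301188
  R = 0.301188^2 = 0.0907142
  R(%) = 0.0907142 * 100 = 9.071%

9.071%


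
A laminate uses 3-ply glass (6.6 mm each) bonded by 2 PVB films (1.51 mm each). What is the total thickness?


Total thickness = glass contribution + PVB contribution
  Glass: 3 * 6.6 = 19.8 mm
  PVB: 2 * 1.51 = 3.02 mm
  Total = 19.8 + 3.02 = 22.82 mm

22.82 mm


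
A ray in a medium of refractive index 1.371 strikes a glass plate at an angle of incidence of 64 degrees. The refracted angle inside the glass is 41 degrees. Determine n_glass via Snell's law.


Apply Snell's law: n1 * sin(theta1) = n2 * sin(theta2)
  n2 = n1 * sin(theta1) / sin(theta2)
  sin(64) = 0.898794
  sin(41) = 0.656059
  n2 = 1.371 * 0.898794 / 0.656059 = 1.8783

1.8783


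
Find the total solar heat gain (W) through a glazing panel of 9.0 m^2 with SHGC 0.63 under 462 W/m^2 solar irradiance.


Solar heat gain: Q = Area * SHGC * Irradiance
  Q = 9.0 * 0.63 * 462 = 2619.5 W

2619.5 W


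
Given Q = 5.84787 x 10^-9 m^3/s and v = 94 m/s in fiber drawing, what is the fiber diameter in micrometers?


Cross-sectional area from continuity:
  A = Q / v = 5.84787 x 10^-9 / 94 = 6.221138 x 10^-11 m^2
Diameter from circular cross-section:
  d = sqrt(4A / pi) * 10^6 (m -> um)
  d = sqrt(4 * 6.221138 x 10^-11 / pi) * 10^6 = 8.9 um

8.9 um


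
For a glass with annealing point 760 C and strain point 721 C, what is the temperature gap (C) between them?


Gap = T_anneal - T_strain:
  gap = 760 - 721 = 39 C

39 C


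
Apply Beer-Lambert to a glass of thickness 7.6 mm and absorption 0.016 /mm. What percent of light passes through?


Beer-Lambert law: T = exp(-alpha * thickness)
  exponent = -0.016 * 7.6 = -0.1216
  T = exp(-0.1216) = 0.8855
  Percentage = 0.8855 * 100 = 88.55%

88.55%


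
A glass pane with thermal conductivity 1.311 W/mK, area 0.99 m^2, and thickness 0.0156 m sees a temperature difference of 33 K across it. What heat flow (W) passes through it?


Fourier's law: Q = k * A * dT / t
  Q = 1.311 * 0.99 * 33 / 0.0156
  Q = 42.83037 / 0.0156 = 2745.5 W

2745.5 W


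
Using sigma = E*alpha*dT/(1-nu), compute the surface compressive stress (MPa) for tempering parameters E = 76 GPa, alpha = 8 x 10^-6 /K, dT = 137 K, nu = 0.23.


Tempering stress: sigma = E * alpha * dT / (1 - nu)
  E (MPa) = 76 * 1000 = 76000
  Numerator = 76000 * (8 x 10^-6) * 137 = 83.296
  Denominator = 1 - 0.23 = 0.77
  sigma = 83.296 / 0.77 = 108.2 MPa

108.2 MPa


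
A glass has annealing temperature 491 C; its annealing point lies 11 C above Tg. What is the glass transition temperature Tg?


Rearrange T_anneal = Tg + offset for Tg:
  Tg = T_anneal - offset = 491 - 11 = 480 C

480 C


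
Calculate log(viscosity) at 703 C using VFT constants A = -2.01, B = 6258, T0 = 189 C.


VFT equation: log(eta) = A + B / (T - T0)
  T - T0 = 703 - 189 = 514
  B / (T - T0) = 6258 / 514 = 12.175
  log(eta) = -2.01 + 12.175 = 10.165

10.165


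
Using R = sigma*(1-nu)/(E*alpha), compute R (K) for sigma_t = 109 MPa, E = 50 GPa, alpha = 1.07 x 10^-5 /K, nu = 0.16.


Thermal shock resistance: R = sigma * (1 - nu) / (E * alpha)
  Numerator = 109 * (1 - 0.16) = 91.56
  Denominator = 50 * 1000 * (1.07 x 10^-5) = 0.535
  R = 91.56 / 0.535 = 171.1 K

171.1 K


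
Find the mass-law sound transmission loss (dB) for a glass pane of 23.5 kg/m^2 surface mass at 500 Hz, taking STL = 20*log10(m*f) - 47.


Mass law: STL = 20 * log10(m * f) - 47
  m * f = 23.5 * 500 = 11750
  log10(11750) = 4.07004
  STL = 20 * 4.07004 - 47 = 81.4008 - 47 = 34.4 dB

34.4 dB


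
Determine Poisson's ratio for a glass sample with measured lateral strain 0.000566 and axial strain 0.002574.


Poisson's ratio: nu = lateral strain / axial strain
  nu = 0.000566 / 0.002574 = 0.2199

0.2199


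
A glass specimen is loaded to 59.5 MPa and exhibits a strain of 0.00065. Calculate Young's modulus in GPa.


Young's modulus: E = stress / strain
  E = 59.5 MPa / 0.00065 = 91538.46 MPa
Convert to GPa: 91538.46 / 1000 = 91.54 GPa

91.54 GPa


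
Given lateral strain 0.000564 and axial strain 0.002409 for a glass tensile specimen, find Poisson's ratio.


Poisson's ratio: nu = lateral strain / axial strain
  nu = 0.000564 / 0.002409 = 0.2341

0.2341


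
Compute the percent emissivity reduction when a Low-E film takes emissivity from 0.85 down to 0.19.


Percentage reduction = (1 - coated/uncoated) * 100
  Ratio = 0.19 / 0.85 = 0.2235
  Reduction = (1 - 0.2235) * 100 = 77.6%

77.6%


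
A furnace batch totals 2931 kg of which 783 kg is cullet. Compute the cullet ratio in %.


Cullet ratio = (cullet mass / total batch mass) * 100
  Ratio = 783 / 2931 * 100 = 26.71%

26.71%


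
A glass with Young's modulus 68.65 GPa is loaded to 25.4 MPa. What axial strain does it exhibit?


Rearrange E = sigma / epsilon:
  epsilon = sigma / E
  E (MPa) = 68.65 * 1000 = 68650
  epsilon = 25.4 / 68650 = 0.00037

0.00037


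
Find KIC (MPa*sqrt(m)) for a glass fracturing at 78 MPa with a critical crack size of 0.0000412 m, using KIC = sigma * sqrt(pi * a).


Fracture toughness: KIC = sigma * sqrt(pi * a)
  pi * a = pi * 0.0000412 = 0.000129434
  sqrt(pi * a) = 0.011377
  KIC = 78 * 0.011377 = 0.887 MPa*sqrt(m)

0.887 MPa*sqrt(m)


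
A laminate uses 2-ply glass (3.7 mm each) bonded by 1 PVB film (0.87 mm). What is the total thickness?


Total thickness = glass contribution + PVB contribution
  Glass: 2 * 3.7 = 7.4 mm
  PVB: 1 * 0.87 = 0.87 mm
  Total = 7.4 + 0.87 = 8.27 mm

8.27 mm


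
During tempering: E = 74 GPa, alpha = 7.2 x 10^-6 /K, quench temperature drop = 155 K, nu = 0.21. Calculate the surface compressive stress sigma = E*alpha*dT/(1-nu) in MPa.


Tempering stress: sigma = E * alpha * dT / (1 - nu)
  E (MPa) = 74 * 1000 = 74000
  Numerator = 74000 * (7.2 x 10^-6) * 155 = 82.584
  Denominator = 1 - 0.21 = 0.79
  sigma = 82.584 / 0.79 = 104.5 MPa

104.5 MPa


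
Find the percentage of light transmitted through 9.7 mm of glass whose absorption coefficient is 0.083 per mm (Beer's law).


Beer-Lambert law: T = exp(-alpha * thickness)
  exponent = -0.083 * 9.7 = -0.8051
  T = exp(-0.8051) = 0.447
  Percentage = 0.447 * 100 = 44.7%

44.7%


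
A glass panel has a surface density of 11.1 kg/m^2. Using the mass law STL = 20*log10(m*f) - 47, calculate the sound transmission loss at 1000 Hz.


Mass law: STL = 20 * log10(m * f) - 47
  m * f = 11.1 * 1000 = 11100
  log10(11100) = 4.04532
  STL = 20 * 4.04532 - 47 = 80.9064 - 47 = 33.9 dB

33.9 dB


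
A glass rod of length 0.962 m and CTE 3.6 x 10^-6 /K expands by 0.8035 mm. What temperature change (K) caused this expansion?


Rearrange dL = alpha * L0 * dT for dT:
  dT = dL / (alpha * L0)
  dL (m) = 0.8035 / 1000 = 0.0008035
  dT = 0.0008035 / ((3.6 x 10^-6) * 0.962) = 232.0 K

232.0 K


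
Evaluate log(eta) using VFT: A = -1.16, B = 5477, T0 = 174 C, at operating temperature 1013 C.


VFT equation: log(eta) = A + B / (T - T0)
  T - T0 = 1013 - 174 = 839
  B / (T - T0) = 5477 / 839 = 6.528
  log(eta) = -1.16 + 6.528 = 5.368

5.368


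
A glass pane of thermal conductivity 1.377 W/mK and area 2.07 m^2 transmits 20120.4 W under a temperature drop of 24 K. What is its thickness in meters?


Fourier's law: t = k * A * dT / Q
  t = 1.377 * 2.07 * 24 / 20120.4
  t = 68.40936 / 20120.4 = 0.0034 m

0.0034 m


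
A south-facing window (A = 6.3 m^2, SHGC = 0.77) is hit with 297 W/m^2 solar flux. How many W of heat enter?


Solar heat gain: Q = Area * SHGC * Irradiance
  Q = 6.3 * 0.77 * 297 = 1440.7 W

1440.7 W


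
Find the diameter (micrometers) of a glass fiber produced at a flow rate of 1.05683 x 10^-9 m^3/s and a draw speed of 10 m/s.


Cross-sectional area from continuity:
  A = Q / v = 1.05683 x 10^-9 / 10 = 1.05683 x 10^-10 m^2
Diameter from circular cross-section:
  d = sqrt(4A / pi) * 10^6 (m -> um)
  d = sqrt(4 * 1.05683 x 10^-10 / pi) * 10^6 = 11.6 um

11.6 um


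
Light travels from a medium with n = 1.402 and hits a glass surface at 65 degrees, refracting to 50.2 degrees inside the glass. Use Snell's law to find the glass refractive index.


Apply Snell's law: n1 * sin(theta1) = n2 * sin(theta2)
  n2 = n1 * sin(theta1) / sin(theta2)
  sin(65) = 0.906308
  sin(50.2) = 0.768284
  n2 = 1.402 * 0.906308 / 0.768284 = 1.6539

1.6539


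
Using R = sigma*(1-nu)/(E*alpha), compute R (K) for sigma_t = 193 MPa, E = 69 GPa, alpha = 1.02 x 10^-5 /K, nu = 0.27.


Thermal shock resistance: R = sigma * (1 - nu) / (E * alpha)
  Numerator = 193 * (1 - 0.27) = 140.89
  Denominator = 69 * 1000 * (1.02 x 10^-5) = 0.7038
  R = 140.89 / 0.7038 = 200.2 K

200.2 K


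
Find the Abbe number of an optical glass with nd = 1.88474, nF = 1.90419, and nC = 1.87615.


Abbe number formula: Vd = (nd - 1) / (nF - nC)
  nd - 1 = 1.88474 - 1 = 0.88474
  nF - nC = 1.90419 - 1.87615 = 0.02804
  Vd = 0.88474 / 0.02804 = 31.55

31.55


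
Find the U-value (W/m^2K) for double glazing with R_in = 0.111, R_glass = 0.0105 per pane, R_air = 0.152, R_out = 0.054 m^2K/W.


Total thermal resistance (series):
  R_total = R_in + R_glass + R_air + R_glass + R_out
  R_total = 0.111 + 0.0105 + 0.152 + 0.0105 + 0.054 = 0.338 m^2K/W
U-value = 1 / R_total = 1 / 0.338 = 2.959 W/m^2K

2.959 W/m^2K


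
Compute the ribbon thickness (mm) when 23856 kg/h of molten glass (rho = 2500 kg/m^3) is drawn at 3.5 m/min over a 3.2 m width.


Ribbon cross-section from mass balance:
  Volume rate = throughput / density = 23856 / 2500 = 9.5424 m^3/h
  thickness = volume rate / (speed * 60 * width), i.e.
  thickness = throughput / (60 * speed * width * density) * 1000
  thickness = 23856 / (60 * 3.5 * 3.2 * 2500) * 1000 = 14.2 mm

14.2 mm


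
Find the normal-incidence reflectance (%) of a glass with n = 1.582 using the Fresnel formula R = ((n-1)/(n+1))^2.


Fresnel reflectance at normal incidence:
  R = ((n - 1)/(n + 1))^2
  (n - 1)/(n + 1) = (1.582 - 1)/(1.582 + 1) = 0.225407
  R = 0.225407^2 = 0.0508083
  R(%) = 0.0508083 * 100 = 5.081%

5.081%


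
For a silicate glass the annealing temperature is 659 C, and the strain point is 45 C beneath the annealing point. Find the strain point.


Strain point = annealing point - difference:
  T_strain = 659 - 45 = 614 C

614 C


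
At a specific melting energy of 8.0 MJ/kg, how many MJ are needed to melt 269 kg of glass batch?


Total energy = mass * specific energy
  E = 269 * 8.0 = 2152 MJ

2152 MJ


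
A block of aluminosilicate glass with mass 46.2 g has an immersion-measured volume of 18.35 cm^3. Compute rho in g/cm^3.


Use the definition of density:
  rho = mass / volume
  rho = 46.2 / 18.35 = 2.518 g/cm^3

2.518 g/cm^3


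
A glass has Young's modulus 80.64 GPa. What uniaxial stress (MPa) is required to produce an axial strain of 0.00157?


Rearrange E = sigma / epsilon:
  sigma = E * epsilon
  E (MPa) = 80.64 * 1000 = 80640
  sigma = 80640 * 0.00157 = 126.6 MPa

126.6 MPa


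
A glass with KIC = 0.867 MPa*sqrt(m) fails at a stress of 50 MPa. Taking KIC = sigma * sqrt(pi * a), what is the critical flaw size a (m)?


Rearrange KIC = sigma * sqrt(pi * a):
  sqrt(pi * a) = KIC / sigma
  sqrt(pi * a) = 0.867 / 50 = 0.01734
  a = (KIC / sigma)^2 / pi
  a = 0.01734^2 / pi = 0.0000957 m

0.0000957 m


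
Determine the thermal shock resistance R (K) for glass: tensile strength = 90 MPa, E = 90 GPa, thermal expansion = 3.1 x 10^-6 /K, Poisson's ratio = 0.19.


Thermal shock resistance: R = sigma * (1 - nu) / (E * alpha)
  Numerator = 90 * (1 - 0.19) = 72.9
  Denominator = 90 * 1000 * (3.1 x 10^-6) = 0.279
  R = 72.9 / 0.279 = 261.3 K

261.3 K


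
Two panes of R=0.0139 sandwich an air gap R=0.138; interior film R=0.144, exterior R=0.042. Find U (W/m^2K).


Total thermal resistance (series):
  R_total = R_in + R_glass + R_air + R_glass + R_out
  R_total = 0.144 + 0.0139 + 0.138 + 0.0139 + 0.042 = 0.3518 m^2K/W
U-value = 1 / R_total = 1 / 0.3518 = 2.843 W/m^2K

2.843 W/m^2K


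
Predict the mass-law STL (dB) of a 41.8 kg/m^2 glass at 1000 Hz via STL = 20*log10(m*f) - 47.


Mass law: STL = 20 * log10(m * f) - 47
  m * f = 41.8 * 1000 = 41800
  log10(41800) = 4.62118
  STL = 20 * 4.62118 - 47 = 92.4236 - 47 = 45.4 dB

45.4 dB


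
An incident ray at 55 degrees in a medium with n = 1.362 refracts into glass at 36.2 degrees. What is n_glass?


Apply Snell's law: n1 * sin(theta1) = n2 * sin(theta2)
  n2 = n1 * sin(theta1) / sin(theta2)
  sin(55) = 0.819152
  sin(36.2) = 0.590606
  n2 = 1.362 * 0.819152 / 0.590606 = 1.8891

1.8891


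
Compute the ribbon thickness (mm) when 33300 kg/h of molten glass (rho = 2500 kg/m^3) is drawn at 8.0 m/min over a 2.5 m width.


Ribbon cross-section from mass balance:
  Volume rate = throughput / density = 33300 / 2500 = 13.32 m^3/h
  thickness = volume rate / (speed * 60 * width), i.e.
  thickness = throughput / (60 * speed * width * density) * 1000
  thickness = 33300 / (60 * 8.0 * 2.5 * 2500) * 1000 = 11.1 mm

11.1 mm


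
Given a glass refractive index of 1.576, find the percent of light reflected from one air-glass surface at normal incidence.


Fresnel reflectance at normal incidence:
  R = ((n - 1)/(n + 1))^2
  (n - 1)/(n + 1) = (1.576 - 1)/(1.576 + 1) = 0.223602
  R = 0.223602^2 = 0.0499979
  R(%) = 0.0499979 * 100 = 5.0%

5.0%


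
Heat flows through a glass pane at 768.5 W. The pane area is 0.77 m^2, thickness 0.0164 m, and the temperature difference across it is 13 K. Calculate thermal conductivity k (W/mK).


Fourier's law rearranged: k = Q * t / (A * dT)
  Numerator = 768.5 * 0.0164 = 12.6034
  Denominator = 0.77 * 13 = 10.01
  k = 12.6034 / 10.01 = 1.259 W/mK

1.259 W/mK


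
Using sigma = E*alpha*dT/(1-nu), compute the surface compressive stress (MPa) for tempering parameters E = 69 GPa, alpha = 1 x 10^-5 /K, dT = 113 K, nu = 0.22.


Tempering stress: sigma = E * alpha * dT / (1 - nu)
  E (MPa) = 69 * 1000 = 69000
  Numerator = 69000 * (1 x 10^-5) * 113 = 77.97
  Denominator = 1 - 0.22 = 0.78
  sigma = 77.97 / 0.78 = 100.0 MPa

100.0 MPa


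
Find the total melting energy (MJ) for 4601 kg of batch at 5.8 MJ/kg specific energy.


Total energy = mass * specific energy
  E = 4601 * 5.8 = 26685.8 MJ

26685.8 MJ


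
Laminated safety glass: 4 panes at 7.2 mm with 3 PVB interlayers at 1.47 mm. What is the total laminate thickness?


Total thickness = glass contribution + PVB contribution
  Glass: 4 * 7.2 = 28.8 mm
  PVB: 3 * 1.47 = 4.41 mm
  Total = 28.8 + 4.41 = 33.21 mm

33.21 mm


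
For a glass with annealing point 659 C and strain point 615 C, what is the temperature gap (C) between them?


Gap = T_anneal - T_strain:
  gap = 659 - 615 = 44 C

44 C


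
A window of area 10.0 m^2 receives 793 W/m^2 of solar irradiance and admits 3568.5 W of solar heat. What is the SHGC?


Rearrange Q = Area * SHGC * Irradiance:
  SHGC = Q / (Area * Irradiance)
  SHGC = 3568.5 / (10.0 * 793) = 0.45

0.45


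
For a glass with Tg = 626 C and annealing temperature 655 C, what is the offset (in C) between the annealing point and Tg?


Offset = T_anneal - Tg:
  offset = 655 - 626 = 29 C

29 C


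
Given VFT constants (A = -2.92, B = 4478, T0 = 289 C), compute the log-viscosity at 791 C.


VFT equation: log(eta) = A + B / (T - T0)
  T - T0 = 791 - 289 = 502
  B / (T - T0) = 4478 / 502 = 8.92
  log(eta) = -2.92 + 8.92 = 6.0

6.0


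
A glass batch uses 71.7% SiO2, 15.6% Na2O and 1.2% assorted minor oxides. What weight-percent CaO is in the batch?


Pieces sum to 100%:
  CaO = 100 - (SiO2 + Na2O + others)
  CaO = 100 - (71.7 + 15.6 + 1.2) = 11.5%

11.5%


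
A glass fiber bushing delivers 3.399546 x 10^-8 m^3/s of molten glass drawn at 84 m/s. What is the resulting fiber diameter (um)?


Cross-sectional area from continuity:
  A = Q / v = 3.399546 x 10^-8 / 84 = 4.047079 x 10^-10 m^2
Diameter from circular cross-section:
  d = sqrt(4A / pi) * 10^6 (m -> um)
  d = sqrt(4 * 4.047079 x 10^-10 / pi) * 10^6 = 22.7 um

22.7 um


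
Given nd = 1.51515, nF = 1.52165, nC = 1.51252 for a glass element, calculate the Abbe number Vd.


Abbe number formula: Vd = (nd - 1) / (nF - nC)
  nd - 1 = 1.51515 - 1 = 0.51515
  nF - nC = 1.52165 - 1.51252 = 0.00913
  Vd = 0.51515 / 0.00913 = 56.42

56.42
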